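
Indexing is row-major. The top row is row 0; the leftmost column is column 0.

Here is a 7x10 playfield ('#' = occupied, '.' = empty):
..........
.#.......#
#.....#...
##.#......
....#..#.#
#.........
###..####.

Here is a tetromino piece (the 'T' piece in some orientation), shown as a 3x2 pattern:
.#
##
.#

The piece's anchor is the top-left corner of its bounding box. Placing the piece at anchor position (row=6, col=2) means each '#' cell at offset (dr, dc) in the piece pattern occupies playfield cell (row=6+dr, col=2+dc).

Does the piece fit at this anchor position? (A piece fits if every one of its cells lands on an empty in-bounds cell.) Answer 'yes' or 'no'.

Check each piece cell at anchor (6, 2):
  offset (0,1) -> (6,3): empty -> OK
  offset (1,0) -> (7,2): out of bounds -> FAIL
  offset (1,1) -> (7,3): out of bounds -> FAIL
  offset (2,1) -> (8,3): out of bounds -> FAIL
All cells valid: no

Answer: no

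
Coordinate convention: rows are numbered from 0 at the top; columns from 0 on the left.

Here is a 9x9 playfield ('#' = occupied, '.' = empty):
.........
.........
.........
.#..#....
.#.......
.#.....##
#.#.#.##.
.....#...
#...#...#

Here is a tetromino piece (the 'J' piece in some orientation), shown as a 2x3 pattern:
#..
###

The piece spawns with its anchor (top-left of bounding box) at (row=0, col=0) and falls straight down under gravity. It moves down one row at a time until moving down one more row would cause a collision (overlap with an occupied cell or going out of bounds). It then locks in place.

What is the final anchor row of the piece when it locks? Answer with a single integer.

Spawn at (row=0, col=0). Try each row:
  row 0: fits
  row 1: fits
  row 2: blocked -> lock at row 1

Answer: 1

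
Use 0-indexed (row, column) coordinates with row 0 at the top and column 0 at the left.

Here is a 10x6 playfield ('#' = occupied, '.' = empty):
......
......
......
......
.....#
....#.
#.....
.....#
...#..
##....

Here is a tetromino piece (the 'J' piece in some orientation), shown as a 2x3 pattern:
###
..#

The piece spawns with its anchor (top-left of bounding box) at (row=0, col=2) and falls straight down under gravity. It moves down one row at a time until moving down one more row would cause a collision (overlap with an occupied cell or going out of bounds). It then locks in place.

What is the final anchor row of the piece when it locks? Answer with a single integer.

Answer: 3

Derivation:
Spawn at (row=0, col=2). Try each row:
  row 0: fits
  row 1: fits
  row 2: fits
  row 3: fits
  row 4: blocked -> lock at row 3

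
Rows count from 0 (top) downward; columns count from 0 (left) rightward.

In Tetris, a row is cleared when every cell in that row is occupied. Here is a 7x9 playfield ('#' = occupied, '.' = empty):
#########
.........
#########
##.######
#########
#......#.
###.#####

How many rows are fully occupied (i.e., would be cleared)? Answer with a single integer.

Check each row:
  row 0: 0 empty cells -> FULL (clear)
  row 1: 9 empty cells -> not full
  row 2: 0 empty cells -> FULL (clear)
  row 3: 1 empty cell -> not full
  row 4: 0 empty cells -> FULL (clear)
  row 5: 7 empty cells -> not full
  row 6: 1 empty cell -> not full
Total rows cleared: 3

Answer: 3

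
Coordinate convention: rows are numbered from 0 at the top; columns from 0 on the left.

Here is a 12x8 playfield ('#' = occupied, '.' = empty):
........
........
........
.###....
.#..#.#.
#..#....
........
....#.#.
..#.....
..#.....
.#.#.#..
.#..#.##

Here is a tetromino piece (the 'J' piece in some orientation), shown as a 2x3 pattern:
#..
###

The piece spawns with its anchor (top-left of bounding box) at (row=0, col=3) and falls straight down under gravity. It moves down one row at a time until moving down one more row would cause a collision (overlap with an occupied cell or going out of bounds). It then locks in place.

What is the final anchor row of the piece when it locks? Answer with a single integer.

Spawn at (row=0, col=3). Try each row:
  row 0: fits
  row 1: fits
  row 2: blocked -> lock at row 1

Answer: 1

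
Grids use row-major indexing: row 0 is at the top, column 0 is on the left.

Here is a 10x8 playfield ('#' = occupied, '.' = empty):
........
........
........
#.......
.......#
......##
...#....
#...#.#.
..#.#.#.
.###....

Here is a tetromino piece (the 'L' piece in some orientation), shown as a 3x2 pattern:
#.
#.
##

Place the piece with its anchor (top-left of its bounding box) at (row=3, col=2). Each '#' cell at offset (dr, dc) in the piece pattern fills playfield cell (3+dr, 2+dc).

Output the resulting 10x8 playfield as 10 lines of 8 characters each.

Fill (3+0,2+0) = (3,2)
Fill (3+1,2+0) = (4,2)
Fill (3+2,2+0) = (5,2)
Fill (3+2,2+1) = (5,3)

Answer: ........
........
........
#.#.....
..#....#
..##..##
...#....
#...#.#.
..#.#.#.
.###....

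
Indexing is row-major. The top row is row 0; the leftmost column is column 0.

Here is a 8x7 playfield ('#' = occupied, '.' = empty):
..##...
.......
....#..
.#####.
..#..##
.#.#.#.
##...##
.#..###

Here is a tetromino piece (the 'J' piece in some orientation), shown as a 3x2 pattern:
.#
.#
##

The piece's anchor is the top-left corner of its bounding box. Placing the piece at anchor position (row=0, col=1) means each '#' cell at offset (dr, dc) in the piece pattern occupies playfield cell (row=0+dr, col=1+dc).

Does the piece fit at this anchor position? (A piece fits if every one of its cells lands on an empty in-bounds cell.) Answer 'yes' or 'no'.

Check each piece cell at anchor (0, 1):
  offset (0,1) -> (0,2): occupied ('#') -> FAIL
  offset (1,1) -> (1,2): empty -> OK
  offset (2,0) -> (2,1): empty -> OK
  offset (2,1) -> (2,2): empty -> OK
All cells valid: no

Answer: no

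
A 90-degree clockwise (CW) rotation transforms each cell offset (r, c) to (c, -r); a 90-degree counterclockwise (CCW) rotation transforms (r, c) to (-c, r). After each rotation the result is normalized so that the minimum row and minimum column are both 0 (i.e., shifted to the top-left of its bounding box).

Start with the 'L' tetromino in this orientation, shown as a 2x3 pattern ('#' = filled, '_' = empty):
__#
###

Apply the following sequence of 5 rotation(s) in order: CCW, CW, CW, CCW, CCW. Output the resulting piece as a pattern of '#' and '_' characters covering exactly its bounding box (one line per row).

Start:
__#
###
After rotation 1 (CCW):
##
_#
_#
After rotation 2 (CW):
__#
###
After rotation 3 (CW):
#_
#_
##
After rotation 4 (CCW):
__#
###
After rotation 5 (CCW):
##
_#
_#

Answer: ##
_#
_#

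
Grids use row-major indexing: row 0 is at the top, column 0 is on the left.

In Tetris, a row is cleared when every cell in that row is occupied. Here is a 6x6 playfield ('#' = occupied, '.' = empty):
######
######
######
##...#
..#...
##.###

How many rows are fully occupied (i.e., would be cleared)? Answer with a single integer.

Answer: 3

Derivation:
Check each row:
  row 0: 0 empty cells -> FULL (clear)
  row 1: 0 empty cells -> FULL (clear)
  row 2: 0 empty cells -> FULL (clear)
  row 3: 3 empty cells -> not full
  row 4: 5 empty cells -> not full
  row 5: 1 empty cell -> not full
Total rows cleared: 3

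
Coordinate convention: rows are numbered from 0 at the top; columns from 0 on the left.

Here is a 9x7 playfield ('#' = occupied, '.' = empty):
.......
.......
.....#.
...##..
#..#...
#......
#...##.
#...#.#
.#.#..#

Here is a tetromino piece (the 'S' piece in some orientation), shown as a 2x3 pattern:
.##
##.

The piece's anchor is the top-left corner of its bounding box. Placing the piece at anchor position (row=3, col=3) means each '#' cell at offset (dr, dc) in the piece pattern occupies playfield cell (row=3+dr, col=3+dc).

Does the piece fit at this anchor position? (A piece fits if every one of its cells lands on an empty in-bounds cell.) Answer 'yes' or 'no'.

Answer: no

Derivation:
Check each piece cell at anchor (3, 3):
  offset (0,1) -> (3,4): occupied ('#') -> FAIL
  offset (0,2) -> (3,5): empty -> OK
  offset (1,0) -> (4,3): occupied ('#') -> FAIL
  offset (1,1) -> (4,4): empty -> OK
All cells valid: no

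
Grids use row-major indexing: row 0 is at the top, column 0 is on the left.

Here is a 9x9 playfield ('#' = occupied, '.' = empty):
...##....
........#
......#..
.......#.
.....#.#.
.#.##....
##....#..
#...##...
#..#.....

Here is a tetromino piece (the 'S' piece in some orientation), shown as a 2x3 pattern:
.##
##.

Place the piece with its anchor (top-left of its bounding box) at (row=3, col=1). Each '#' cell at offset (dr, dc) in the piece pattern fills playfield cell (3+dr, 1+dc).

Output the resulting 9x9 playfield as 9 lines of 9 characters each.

Answer: ...##....
........#
......#..
..##...#.
.##..#.#.
.#.##....
##....#..
#...##...
#..#.....

Derivation:
Fill (3+0,1+1) = (3,2)
Fill (3+0,1+2) = (3,3)
Fill (3+1,1+0) = (4,1)
Fill (3+1,1+1) = (4,2)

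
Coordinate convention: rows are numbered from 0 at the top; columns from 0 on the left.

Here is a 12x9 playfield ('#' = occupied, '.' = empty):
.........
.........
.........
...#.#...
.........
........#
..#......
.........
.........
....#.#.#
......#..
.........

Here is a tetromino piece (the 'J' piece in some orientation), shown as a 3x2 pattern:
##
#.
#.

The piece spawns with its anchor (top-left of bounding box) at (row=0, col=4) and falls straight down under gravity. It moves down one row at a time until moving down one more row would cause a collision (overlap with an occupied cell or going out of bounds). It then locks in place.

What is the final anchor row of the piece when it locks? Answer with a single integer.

Answer: 2

Derivation:
Spawn at (row=0, col=4). Try each row:
  row 0: fits
  row 1: fits
  row 2: fits
  row 3: blocked -> lock at row 2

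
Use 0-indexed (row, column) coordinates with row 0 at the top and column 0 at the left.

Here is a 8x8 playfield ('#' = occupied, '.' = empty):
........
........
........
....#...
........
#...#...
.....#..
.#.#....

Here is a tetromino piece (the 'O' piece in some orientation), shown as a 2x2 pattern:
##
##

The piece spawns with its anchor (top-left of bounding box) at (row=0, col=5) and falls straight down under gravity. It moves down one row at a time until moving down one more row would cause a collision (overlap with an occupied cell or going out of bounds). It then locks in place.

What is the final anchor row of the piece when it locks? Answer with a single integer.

Spawn at (row=0, col=5). Try each row:
  row 0: fits
  row 1: fits
  row 2: fits
  row 3: fits
  row 4: fits
  row 5: blocked -> lock at row 4

Answer: 4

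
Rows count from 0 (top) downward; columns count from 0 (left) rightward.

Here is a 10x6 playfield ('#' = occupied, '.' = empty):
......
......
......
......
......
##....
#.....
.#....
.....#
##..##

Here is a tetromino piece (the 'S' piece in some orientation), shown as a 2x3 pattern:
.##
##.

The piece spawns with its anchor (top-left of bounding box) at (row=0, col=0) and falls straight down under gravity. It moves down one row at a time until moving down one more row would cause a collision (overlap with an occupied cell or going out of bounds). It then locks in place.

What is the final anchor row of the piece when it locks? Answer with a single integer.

Spawn at (row=0, col=0). Try each row:
  row 0: fits
  row 1: fits
  row 2: fits
  row 3: fits
  row 4: blocked -> lock at row 3

Answer: 3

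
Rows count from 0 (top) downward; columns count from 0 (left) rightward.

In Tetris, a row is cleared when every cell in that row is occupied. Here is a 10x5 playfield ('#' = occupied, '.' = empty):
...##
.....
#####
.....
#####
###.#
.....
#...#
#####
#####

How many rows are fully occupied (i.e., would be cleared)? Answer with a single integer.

Answer: 4

Derivation:
Check each row:
  row 0: 3 empty cells -> not full
  row 1: 5 empty cells -> not full
  row 2: 0 empty cells -> FULL (clear)
  row 3: 5 empty cells -> not full
  row 4: 0 empty cells -> FULL (clear)
  row 5: 1 empty cell -> not full
  row 6: 5 empty cells -> not full
  row 7: 3 empty cells -> not full
  row 8: 0 empty cells -> FULL (clear)
  row 9: 0 empty cells -> FULL (clear)
Total rows cleared: 4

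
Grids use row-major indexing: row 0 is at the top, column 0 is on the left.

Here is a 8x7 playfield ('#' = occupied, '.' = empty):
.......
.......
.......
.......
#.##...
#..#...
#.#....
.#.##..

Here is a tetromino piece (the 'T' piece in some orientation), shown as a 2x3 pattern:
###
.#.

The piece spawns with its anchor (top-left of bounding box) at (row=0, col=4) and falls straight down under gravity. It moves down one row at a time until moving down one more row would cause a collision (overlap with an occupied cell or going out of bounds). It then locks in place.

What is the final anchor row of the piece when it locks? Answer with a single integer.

Answer: 6

Derivation:
Spawn at (row=0, col=4). Try each row:
  row 0: fits
  row 1: fits
  row 2: fits
  row 3: fits
  row 4: fits
  row 5: fits
  row 6: fits
  row 7: blocked -> lock at row 6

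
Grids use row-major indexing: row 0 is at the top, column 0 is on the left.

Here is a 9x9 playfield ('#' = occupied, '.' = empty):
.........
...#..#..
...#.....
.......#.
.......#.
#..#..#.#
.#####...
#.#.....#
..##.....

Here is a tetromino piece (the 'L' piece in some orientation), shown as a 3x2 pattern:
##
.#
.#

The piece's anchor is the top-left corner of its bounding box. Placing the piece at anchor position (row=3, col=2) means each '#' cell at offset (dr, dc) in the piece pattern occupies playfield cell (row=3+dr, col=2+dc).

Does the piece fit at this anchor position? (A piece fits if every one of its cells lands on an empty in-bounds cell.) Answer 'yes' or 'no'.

Answer: no

Derivation:
Check each piece cell at anchor (3, 2):
  offset (0,0) -> (3,2): empty -> OK
  offset (0,1) -> (3,3): empty -> OK
  offset (1,1) -> (4,3): empty -> OK
  offset (2,1) -> (5,3): occupied ('#') -> FAIL
All cells valid: no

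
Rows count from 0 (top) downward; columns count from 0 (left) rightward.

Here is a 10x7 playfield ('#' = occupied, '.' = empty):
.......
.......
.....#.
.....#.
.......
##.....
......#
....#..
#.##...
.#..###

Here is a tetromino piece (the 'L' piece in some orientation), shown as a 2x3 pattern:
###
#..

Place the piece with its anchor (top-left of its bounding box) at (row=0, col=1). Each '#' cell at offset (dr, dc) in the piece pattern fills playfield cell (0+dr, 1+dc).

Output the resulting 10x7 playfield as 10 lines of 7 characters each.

Fill (0+0,1+0) = (0,1)
Fill (0+0,1+1) = (0,2)
Fill (0+0,1+2) = (0,3)
Fill (0+1,1+0) = (1,1)

Answer: .###...
.#.....
.....#.
.....#.
.......
##.....
......#
....#..
#.##...
.#..###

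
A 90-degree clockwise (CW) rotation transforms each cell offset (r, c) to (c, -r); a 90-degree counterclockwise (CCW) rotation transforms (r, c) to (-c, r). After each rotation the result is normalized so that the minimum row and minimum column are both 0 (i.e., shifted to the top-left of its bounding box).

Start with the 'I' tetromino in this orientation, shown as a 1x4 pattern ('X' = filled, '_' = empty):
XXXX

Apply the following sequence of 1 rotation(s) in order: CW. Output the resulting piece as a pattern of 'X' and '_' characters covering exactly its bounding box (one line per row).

Start:
XXXX
After rotation 1 (CW):
X
X
X
X

Answer: X
X
X
X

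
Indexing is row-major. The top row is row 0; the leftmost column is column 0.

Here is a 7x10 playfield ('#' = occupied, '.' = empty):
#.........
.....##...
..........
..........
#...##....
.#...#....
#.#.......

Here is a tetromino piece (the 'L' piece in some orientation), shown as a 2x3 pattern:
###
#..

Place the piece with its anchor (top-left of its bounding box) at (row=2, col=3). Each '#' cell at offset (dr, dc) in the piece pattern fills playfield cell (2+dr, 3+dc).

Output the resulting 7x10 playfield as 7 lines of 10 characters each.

Fill (2+0,3+0) = (2,3)
Fill (2+0,3+1) = (2,4)
Fill (2+0,3+2) = (2,5)
Fill (2+1,3+0) = (3,3)

Answer: #.........
.....##...
...###....
...#......
#...##....
.#...#....
#.#.......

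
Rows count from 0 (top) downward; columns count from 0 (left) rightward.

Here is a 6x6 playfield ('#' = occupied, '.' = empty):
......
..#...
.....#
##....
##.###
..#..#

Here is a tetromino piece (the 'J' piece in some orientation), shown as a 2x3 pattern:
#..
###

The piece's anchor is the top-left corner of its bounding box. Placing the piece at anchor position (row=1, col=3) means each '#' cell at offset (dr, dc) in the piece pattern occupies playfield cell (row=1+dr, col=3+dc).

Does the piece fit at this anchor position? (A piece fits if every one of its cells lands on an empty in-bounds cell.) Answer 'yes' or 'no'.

Answer: no

Derivation:
Check each piece cell at anchor (1, 3):
  offset (0,0) -> (1,3): empty -> OK
  offset (1,0) -> (2,3): empty -> OK
  offset (1,1) -> (2,4): empty -> OK
  offset (1,2) -> (2,5): occupied ('#') -> FAIL
All cells valid: no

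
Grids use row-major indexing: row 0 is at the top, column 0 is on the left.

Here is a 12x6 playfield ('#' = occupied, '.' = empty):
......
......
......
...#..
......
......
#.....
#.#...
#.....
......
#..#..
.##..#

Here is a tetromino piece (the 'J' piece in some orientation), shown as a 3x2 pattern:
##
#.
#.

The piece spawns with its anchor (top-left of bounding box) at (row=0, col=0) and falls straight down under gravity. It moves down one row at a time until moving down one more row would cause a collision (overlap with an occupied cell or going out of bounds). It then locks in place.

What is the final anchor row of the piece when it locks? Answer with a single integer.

Spawn at (row=0, col=0). Try each row:
  row 0: fits
  row 1: fits
  row 2: fits
  row 3: fits
  row 4: blocked -> lock at row 3

Answer: 3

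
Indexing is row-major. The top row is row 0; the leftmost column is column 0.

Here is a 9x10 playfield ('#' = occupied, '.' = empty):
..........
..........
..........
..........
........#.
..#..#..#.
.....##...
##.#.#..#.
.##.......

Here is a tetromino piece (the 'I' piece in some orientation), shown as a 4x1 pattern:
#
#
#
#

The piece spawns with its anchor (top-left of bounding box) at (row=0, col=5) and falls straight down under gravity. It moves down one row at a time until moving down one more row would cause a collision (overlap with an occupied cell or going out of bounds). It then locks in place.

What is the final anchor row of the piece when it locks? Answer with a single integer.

Answer: 1

Derivation:
Spawn at (row=0, col=5). Try each row:
  row 0: fits
  row 1: fits
  row 2: blocked -> lock at row 1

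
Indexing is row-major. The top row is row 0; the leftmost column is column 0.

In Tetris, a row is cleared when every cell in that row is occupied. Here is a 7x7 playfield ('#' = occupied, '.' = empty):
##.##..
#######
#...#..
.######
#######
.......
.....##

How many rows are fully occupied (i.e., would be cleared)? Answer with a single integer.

Answer: 2

Derivation:
Check each row:
  row 0: 3 empty cells -> not full
  row 1: 0 empty cells -> FULL (clear)
  row 2: 5 empty cells -> not full
  row 3: 1 empty cell -> not full
  row 4: 0 empty cells -> FULL (clear)
  row 5: 7 empty cells -> not full
  row 6: 5 empty cells -> not full
Total rows cleared: 2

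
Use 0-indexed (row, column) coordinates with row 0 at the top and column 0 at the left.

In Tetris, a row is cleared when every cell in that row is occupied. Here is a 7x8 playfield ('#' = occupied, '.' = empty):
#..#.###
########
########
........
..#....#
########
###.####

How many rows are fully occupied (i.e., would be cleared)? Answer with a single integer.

Check each row:
  row 0: 3 empty cells -> not full
  row 1: 0 empty cells -> FULL (clear)
  row 2: 0 empty cells -> FULL (clear)
  row 3: 8 empty cells -> not full
  row 4: 6 empty cells -> not full
  row 5: 0 empty cells -> FULL (clear)
  row 6: 1 empty cell -> not full
Total rows cleared: 3

Answer: 3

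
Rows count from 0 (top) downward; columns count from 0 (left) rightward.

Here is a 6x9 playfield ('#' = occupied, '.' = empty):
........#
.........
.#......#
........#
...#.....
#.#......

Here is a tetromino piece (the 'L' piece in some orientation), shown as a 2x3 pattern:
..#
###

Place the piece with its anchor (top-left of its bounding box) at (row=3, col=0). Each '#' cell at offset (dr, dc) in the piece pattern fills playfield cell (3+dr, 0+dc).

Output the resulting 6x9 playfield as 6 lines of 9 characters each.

Answer: ........#
.........
.#......#
..#.....#
####.....
#.#......

Derivation:
Fill (3+0,0+2) = (3,2)
Fill (3+1,0+0) = (4,0)
Fill (3+1,0+1) = (4,1)
Fill (3+1,0+2) = (4,2)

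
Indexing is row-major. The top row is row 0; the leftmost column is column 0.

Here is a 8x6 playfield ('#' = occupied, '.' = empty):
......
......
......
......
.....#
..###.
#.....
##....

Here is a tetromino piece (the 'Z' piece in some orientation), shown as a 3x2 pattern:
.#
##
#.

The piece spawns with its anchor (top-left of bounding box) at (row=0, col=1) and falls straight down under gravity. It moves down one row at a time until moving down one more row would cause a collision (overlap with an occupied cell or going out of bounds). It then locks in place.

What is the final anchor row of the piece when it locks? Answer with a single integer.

Answer: 3

Derivation:
Spawn at (row=0, col=1). Try each row:
  row 0: fits
  row 1: fits
  row 2: fits
  row 3: fits
  row 4: blocked -> lock at row 3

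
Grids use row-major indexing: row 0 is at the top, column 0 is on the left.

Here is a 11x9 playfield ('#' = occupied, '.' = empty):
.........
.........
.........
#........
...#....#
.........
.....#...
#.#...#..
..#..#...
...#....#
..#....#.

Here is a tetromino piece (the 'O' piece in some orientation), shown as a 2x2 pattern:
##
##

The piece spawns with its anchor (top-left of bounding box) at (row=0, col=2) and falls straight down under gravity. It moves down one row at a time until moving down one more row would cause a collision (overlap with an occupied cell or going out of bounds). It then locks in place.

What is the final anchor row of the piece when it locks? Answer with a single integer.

Spawn at (row=0, col=2). Try each row:
  row 0: fits
  row 1: fits
  row 2: fits
  row 3: blocked -> lock at row 2

Answer: 2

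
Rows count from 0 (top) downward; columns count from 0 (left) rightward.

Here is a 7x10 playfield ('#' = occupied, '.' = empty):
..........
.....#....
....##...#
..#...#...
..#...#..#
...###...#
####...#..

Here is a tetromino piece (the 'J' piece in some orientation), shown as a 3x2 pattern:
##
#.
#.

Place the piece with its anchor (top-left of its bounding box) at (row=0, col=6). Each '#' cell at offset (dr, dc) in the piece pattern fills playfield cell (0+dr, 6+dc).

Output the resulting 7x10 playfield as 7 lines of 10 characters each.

Fill (0+0,6+0) = (0,6)
Fill (0+0,6+1) = (0,7)
Fill (0+1,6+0) = (1,6)
Fill (0+2,6+0) = (2,6)

Answer: ......##..
.....##...
....###..#
..#...#...
..#...#..#
...###...#
####...#..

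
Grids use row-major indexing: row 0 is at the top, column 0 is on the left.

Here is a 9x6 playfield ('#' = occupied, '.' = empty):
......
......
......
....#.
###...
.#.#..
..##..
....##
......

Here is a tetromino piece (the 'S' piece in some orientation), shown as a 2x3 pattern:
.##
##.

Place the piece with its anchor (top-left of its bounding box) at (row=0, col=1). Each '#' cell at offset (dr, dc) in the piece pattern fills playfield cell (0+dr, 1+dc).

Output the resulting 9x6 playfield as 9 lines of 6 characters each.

Fill (0+0,1+1) = (0,2)
Fill (0+0,1+2) = (0,3)
Fill (0+1,1+0) = (1,1)
Fill (0+1,1+1) = (1,2)

Answer: ..##..
.##...
......
....#.
###...
.#.#..
..##..
....##
......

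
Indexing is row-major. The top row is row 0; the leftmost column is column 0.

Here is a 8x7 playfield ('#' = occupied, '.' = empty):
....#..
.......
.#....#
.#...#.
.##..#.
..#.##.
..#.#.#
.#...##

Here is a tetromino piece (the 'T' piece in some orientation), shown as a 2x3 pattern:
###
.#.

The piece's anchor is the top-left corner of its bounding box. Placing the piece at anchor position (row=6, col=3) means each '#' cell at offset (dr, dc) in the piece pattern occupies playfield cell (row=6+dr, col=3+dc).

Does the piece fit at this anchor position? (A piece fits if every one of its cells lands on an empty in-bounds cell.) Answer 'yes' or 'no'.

Answer: no

Derivation:
Check each piece cell at anchor (6, 3):
  offset (0,0) -> (6,3): empty -> OK
  offset (0,1) -> (6,4): occupied ('#') -> FAIL
  offset (0,2) -> (6,5): empty -> OK
  offset (1,1) -> (7,4): empty -> OK
All cells valid: no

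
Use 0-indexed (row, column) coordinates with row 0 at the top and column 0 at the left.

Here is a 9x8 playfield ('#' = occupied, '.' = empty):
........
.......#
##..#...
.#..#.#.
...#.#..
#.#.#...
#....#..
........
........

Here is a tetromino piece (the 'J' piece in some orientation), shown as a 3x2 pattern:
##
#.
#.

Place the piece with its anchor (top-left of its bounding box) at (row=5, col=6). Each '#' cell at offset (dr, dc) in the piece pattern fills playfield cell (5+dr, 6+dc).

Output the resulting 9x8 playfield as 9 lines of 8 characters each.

Fill (5+0,6+0) = (5,6)
Fill (5+0,6+1) = (5,7)
Fill (5+1,6+0) = (6,6)
Fill (5+2,6+0) = (7,6)

Answer: ........
.......#
##..#...
.#..#.#.
...#.#..
#.#.#.##
#....##.
......#.
........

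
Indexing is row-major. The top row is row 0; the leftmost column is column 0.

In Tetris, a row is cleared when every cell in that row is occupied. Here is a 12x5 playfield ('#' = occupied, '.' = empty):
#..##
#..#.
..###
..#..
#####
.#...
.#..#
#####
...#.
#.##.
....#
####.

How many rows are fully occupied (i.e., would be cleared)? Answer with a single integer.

Check each row:
  row 0: 2 empty cells -> not full
  row 1: 3 empty cells -> not full
  row 2: 2 empty cells -> not full
  row 3: 4 empty cells -> not full
  row 4: 0 empty cells -> FULL (clear)
  row 5: 4 empty cells -> not full
  row 6: 3 empty cells -> not full
  row 7: 0 empty cells -> FULL (clear)
  row 8: 4 empty cells -> not full
  row 9: 2 empty cells -> not full
  row 10: 4 empty cells -> not full
  row 11: 1 empty cell -> not full
Total rows cleared: 2

Answer: 2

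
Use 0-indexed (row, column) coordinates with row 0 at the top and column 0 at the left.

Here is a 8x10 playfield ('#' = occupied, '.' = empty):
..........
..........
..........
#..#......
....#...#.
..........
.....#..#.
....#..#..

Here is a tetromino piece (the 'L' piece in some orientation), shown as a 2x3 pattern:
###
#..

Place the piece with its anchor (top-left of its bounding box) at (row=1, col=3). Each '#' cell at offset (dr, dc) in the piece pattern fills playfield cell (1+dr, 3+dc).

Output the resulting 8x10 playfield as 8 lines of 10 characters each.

Answer: ..........
...###....
...#......
#..#......
....#...#.
..........
.....#..#.
....#..#..

Derivation:
Fill (1+0,3+0) = (1,3)
Fill (1+0,3+1) = (1,4)
Fill (1+0,3+2) = (1,5)
Fill (1+1,3+0) = (2,3)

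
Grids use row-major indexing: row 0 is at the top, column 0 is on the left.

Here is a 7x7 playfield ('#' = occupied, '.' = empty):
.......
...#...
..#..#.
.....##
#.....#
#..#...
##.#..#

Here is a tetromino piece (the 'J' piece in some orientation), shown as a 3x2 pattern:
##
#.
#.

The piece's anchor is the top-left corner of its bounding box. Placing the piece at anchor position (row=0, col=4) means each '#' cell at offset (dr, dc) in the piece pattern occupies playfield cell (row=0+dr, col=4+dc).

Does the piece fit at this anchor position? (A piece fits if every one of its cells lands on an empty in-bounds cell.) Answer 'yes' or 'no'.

Check each piece cell at anchor (0, 4):
  offset (0,0) -> (0,4): empty -> OK
  offset (0,1) -> (0,5): empty -> OK
  offset (1,0) -> (1,4): empty -> OK
  offset (2,0) -> (2,4): empty -> OK
All cells valid: yes

Answer: yes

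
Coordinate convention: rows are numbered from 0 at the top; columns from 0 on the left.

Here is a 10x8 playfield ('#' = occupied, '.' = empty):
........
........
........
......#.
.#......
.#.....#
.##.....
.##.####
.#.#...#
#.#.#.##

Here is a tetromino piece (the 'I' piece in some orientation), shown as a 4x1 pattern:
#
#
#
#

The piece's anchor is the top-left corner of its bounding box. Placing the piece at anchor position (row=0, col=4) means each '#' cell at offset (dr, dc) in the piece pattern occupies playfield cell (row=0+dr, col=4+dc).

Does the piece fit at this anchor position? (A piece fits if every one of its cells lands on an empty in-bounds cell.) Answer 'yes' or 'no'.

Answer: yes

Derivation:
Check each piece cell at anchor (0, 4):
  offset (0,0) -> (0,4): empty -> OK
  offset (1,0) -> (1,4): empty -> OK
  offset (2,0) -> (2,4): empty -> OK
  offset (3,0) -> (3,4): empty -> OK
All cells valid: yes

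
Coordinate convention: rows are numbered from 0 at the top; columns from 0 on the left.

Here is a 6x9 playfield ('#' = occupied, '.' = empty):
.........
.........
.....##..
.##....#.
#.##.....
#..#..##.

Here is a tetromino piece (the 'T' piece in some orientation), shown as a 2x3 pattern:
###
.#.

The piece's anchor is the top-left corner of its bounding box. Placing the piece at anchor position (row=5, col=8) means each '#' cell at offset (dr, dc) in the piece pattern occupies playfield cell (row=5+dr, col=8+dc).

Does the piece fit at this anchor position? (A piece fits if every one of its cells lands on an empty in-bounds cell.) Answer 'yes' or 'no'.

Check each piece cell at anchor (5, 8):
  offset (0,0) -> (5,8): empty -> OK
  offset (0,1) -> (5,9): out of bounds -> FAIL
  offset (0,2) -> (5,10): out of bounds -> FAIL
  offset (1,1) -> (6,9): out of bounds -> FAIL
All cells valid: no

Answer: no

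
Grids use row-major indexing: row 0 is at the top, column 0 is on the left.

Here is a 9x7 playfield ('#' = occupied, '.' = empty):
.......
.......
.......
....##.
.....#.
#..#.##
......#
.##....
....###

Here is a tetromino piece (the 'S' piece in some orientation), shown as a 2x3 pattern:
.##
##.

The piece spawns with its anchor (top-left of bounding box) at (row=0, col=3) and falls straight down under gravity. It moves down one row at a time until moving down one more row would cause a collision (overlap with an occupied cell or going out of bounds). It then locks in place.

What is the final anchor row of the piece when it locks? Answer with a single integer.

Spawn at (row=0, col=3). Try each row:
  row 0: fits
  row 1: fits
  row 2: blocked -> lock at row 1

Answer: 1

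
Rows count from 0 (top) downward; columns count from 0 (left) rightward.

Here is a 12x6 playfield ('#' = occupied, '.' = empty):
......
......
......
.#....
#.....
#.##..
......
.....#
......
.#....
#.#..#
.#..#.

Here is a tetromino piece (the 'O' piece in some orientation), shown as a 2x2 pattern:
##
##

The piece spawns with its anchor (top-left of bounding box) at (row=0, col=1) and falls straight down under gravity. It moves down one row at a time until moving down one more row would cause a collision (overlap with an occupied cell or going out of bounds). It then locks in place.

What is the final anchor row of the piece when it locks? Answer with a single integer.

Answer: 1

Derivation:
Spawn at (row=0, col=1). Try each row:
  row 0: fits
  row 1: fits
  row 2: blocked -> lock at row 1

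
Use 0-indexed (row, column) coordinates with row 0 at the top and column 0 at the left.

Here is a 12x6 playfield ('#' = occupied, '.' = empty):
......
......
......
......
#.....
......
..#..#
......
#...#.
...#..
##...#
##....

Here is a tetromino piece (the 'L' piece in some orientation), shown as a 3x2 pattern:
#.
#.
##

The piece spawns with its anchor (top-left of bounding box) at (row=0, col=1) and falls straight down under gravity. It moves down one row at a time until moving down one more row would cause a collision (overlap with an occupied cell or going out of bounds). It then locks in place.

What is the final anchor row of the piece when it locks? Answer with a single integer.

Spawn at (row=0, col=1). Try each row:
  row 0: fits
  row 1: fits
  row 2: fits
  row 3: fits
  row 4: blocked -> lock at row 3

Answer: 3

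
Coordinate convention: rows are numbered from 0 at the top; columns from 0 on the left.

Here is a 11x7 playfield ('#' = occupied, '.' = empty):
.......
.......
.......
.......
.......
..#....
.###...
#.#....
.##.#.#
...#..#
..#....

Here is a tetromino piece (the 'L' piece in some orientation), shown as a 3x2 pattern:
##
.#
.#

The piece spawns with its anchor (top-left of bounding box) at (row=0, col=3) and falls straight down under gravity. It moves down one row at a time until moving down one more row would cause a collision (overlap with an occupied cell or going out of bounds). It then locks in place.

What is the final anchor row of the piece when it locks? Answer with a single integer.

Spawn at (row=0, col=3). Try each row:
  row 0: fits
  row 1: fits
  row 2: fits
  row 3: fits
  row 4: fits
  row 5: fits
  row 6: blocked -> lock at row 5

Answer: 5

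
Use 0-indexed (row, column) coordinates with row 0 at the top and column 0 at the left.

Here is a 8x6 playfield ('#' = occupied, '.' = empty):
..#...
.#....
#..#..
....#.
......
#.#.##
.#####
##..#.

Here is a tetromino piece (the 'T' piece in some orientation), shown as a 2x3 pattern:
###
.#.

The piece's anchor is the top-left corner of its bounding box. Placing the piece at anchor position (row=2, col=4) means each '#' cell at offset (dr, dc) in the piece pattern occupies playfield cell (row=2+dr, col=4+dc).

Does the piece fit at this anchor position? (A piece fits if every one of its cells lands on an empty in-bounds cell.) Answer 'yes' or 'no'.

Check each piece cell at anchor (2, 4):
  offset (0,0) -> (2,4): empty -> OK
  offset (0,1) -> (2,5): empty -> OK
  offset (0,2) -> (2,6): out of bounds -> FAIL
  offset (1,1) -> (3,5): empty -> OK
All cells valid: no

Answer: no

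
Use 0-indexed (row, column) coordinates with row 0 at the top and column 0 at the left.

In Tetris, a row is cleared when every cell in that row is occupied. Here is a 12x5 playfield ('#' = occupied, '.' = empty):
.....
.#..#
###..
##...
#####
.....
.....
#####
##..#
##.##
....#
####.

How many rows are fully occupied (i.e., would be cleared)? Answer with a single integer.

Check each row:
  row 0: 5 empty cells -> not full
  row 1: 3 empty cells -> not full
  row 2: 2 empty cells -> not full
  row 3: 3 empty cells -> not full
  row 4: 0 empty cells -> FULL (clear)
  row 5: 5 empty cells -> not full
  row 6: 5 empty cells -> not full
  row 7: 0 empty cells -> FULL (clear)
  row 8: 2 empty cells -> not full
  row 9: 1 empty cell -> not full
  row 10: 4 empty cells -> not full
  row 11: 1 empty cell -> not full
Total rows cleared: 2

Answer: 2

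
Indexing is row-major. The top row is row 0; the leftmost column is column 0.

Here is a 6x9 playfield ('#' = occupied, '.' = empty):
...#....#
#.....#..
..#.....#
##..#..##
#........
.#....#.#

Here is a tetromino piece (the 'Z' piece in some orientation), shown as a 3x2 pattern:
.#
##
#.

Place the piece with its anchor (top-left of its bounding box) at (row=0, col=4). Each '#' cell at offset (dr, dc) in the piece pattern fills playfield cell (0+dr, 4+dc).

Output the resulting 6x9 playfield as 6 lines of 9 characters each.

Fill (0+0,4+1) = (0,5)
Fill (0+1,4+0) = (1,4)
Fill (0+1,4+1) = (1,5)
Fill (0+2,4+0) = (2,4)

Answer: ...#.#..#
#...###..
..#.#...#
##..#..##
#........
.#....#.#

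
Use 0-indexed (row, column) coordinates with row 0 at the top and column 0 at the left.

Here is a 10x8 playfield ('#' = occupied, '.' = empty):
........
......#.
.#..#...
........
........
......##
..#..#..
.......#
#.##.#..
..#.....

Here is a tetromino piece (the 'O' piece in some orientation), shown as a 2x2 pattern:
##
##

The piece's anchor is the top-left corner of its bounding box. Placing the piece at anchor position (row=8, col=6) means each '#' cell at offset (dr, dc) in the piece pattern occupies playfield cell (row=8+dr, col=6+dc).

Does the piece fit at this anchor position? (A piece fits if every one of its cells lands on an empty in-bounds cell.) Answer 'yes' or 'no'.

Check each piece cell at anchor (8, 6):
  offset (0,0) -> (8,6): empty -> OK
  offset (0,1) -> (8,7): empty -> OK
  offset (1,0) -> (9,6): empty -> OK
  offset (1,1) -> (9,7): empty -> OK
All cells valid: yes

Answer: yes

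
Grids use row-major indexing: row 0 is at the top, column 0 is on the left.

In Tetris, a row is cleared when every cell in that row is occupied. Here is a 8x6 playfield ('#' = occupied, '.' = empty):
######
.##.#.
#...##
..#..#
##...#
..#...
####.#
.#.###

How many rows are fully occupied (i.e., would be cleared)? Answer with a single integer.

Answer: 1

Derivation:
Check each row:
  row 0: 0 empty cells -> FULL (clear)
  row 1: 3 empty cells -> not full
  row 2: 3 empty cells -> not full
  row 3: 4 empty cells -> not full
  row 4: 3 empty cells -> not full
  row 5: 5 empty cells -> not full
  row 6: 1 empty cell -> not full
  row 7: 2 empty cells -> not full
Total rows cleared: 1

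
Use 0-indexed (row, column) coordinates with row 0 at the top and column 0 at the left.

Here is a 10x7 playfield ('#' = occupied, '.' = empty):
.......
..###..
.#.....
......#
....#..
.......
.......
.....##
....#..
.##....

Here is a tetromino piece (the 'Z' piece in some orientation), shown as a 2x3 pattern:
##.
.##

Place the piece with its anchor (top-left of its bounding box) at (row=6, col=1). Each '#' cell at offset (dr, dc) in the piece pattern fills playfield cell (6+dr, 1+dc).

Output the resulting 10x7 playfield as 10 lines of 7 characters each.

Answer: .......
..###..
.#.....
......#
....#..
.......
.##....
..##.##
....#..
.##....

Derivation:
Fill (6+0,1+0) = (6,1)
Fill (6+0,1+1) = (6,2)
Fill (6+1,1+1) = (7,2)
Fill (6+1,1+2) = (7,3)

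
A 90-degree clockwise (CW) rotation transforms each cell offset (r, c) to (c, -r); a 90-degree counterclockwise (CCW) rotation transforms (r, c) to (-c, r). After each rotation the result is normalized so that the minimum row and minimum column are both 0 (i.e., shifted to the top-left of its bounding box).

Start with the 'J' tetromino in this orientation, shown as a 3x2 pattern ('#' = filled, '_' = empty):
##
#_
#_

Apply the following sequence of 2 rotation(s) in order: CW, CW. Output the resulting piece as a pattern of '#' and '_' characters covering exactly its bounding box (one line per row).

Answer: _#
_#
##

Derivation:
Start:
##
#_
#_
After rotation 1 (CW):
###
__#
After rotation 2 (CW):
_#
_#
##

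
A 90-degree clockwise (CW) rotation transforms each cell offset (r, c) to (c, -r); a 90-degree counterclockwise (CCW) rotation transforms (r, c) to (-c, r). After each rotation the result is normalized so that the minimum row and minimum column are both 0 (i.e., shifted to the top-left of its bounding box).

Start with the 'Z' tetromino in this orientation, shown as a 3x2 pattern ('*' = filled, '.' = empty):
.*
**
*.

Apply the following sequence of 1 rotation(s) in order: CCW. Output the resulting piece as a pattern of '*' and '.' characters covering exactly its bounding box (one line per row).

Answer: **.
.**

Derivation:
Start:
.*
**
*.
After rotation 1 (CCW):
**.
.**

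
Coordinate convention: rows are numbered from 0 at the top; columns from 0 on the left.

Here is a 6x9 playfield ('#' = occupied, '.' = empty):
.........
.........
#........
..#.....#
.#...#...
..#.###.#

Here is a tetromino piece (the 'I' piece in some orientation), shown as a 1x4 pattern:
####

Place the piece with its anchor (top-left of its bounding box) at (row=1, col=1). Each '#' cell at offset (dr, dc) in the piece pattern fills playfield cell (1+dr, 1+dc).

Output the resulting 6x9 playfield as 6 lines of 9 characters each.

Answer: .........
.####....
#........
..#.....#
.#...#...
..#.###.#

Derivation:
Fill (1+0,1+0) = (1,1)
Fill (1+0,1+1) = (1,2)
Fill (1+0,1+2) = (1,3)
Fill (1+0,1+3) = (1,4)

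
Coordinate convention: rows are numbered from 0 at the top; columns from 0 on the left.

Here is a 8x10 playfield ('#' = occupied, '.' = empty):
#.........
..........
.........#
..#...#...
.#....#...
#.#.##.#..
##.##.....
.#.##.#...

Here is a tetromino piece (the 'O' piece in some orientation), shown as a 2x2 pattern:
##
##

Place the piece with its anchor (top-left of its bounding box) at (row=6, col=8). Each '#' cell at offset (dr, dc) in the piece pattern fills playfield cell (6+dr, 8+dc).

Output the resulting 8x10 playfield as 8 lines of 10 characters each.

Answer: #.........
..........
.........#
..#...#...
.#....#...
#.#.##.#..
##.##...##
.#.##.#.##

Derivation:
Fill (6+0,8+0) = (6,8)
Fill (6+0,8+1) = (6,9)
Fill (6+1,8+0) = (7,8)
Fill (6+1,8+1) = (7,9)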